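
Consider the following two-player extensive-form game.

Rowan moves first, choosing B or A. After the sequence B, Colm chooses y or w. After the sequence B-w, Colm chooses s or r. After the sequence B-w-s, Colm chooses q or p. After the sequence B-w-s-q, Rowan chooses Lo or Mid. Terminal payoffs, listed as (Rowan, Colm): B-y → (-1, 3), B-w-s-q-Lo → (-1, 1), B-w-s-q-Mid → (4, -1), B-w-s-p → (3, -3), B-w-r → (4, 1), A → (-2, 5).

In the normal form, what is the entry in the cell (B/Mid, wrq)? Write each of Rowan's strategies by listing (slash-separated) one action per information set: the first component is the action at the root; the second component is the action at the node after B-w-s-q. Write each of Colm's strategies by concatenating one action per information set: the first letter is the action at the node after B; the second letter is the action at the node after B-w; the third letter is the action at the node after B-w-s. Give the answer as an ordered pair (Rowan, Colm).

(4, 1)

Trace the play path from the root:
  Rowan plays B
  Colm plays w at [B]
  Colm plays r at [B-w]
→ terminal payoff (4, 1).
(Rowan's choice at the node after B-w-s-q is never reached on this path, so it doesn't affect the outcome.)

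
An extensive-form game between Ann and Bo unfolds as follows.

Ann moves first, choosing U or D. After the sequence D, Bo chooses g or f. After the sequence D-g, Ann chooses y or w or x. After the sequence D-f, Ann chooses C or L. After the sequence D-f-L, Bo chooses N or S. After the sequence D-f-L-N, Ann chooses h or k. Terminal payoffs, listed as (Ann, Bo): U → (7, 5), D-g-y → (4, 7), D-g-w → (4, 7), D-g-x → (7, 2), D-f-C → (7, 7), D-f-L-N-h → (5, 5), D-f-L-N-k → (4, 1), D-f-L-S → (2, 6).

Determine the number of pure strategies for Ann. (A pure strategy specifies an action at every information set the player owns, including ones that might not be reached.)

24

Ann owns the root with actions {U, D} — two choices.
Ann owns the node after D-g with actions {y, w, x} — three choices.
Ann owns the node after D-f with actions {C, L} — two choices.
Ann owns the node after D-f-L-N with actions {h, k} — two choices.
A pure strategy fixes one action at each information set independently, so the count is the product 2 × 3 × 2 × 2 = 24.
(For reference, Bo has 4 pure strategies, giving a 24×4 normal-form matrix.)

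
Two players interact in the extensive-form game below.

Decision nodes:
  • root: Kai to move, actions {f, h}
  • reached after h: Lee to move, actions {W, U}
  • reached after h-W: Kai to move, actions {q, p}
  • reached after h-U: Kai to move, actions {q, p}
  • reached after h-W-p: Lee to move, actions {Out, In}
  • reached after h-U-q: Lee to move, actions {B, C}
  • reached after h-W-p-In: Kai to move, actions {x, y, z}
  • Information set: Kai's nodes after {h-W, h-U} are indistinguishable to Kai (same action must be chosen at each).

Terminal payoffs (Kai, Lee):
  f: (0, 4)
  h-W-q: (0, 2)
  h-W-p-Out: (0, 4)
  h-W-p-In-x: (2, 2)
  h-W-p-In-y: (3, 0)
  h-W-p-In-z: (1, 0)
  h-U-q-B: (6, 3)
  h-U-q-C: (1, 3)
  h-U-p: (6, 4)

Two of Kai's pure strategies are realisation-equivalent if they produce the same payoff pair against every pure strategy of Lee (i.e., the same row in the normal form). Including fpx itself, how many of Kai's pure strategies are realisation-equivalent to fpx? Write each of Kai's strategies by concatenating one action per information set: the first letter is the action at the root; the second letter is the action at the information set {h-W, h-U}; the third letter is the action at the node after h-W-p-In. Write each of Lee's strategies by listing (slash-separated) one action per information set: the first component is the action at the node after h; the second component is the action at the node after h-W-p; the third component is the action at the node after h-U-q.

6

Row for fpx (columns W/Out/B, W/Out/C, W/In/B, W/In/C, U/Out/B, U/Out/C, U/In/B, U/In/C): (0,4) (0,4) (0,4) (0,4) (0,4) (0,4) (0,4) (0,4).
Under fpx, Kai's choice at the information set {h-W, h-U} and at the node after h-W-p-In can never be reached regardless of what Lee does, so varying those choices leaves every outcome unchanged.
Holding the reachable choices fixed and varying the unreachable ones freely already gives 2 × 3 = 6 equivalent strategies.
No other strategy reproduces this row, so those 6 are the full class: fqx, fqy, fqz, fpx, fpy, fpz.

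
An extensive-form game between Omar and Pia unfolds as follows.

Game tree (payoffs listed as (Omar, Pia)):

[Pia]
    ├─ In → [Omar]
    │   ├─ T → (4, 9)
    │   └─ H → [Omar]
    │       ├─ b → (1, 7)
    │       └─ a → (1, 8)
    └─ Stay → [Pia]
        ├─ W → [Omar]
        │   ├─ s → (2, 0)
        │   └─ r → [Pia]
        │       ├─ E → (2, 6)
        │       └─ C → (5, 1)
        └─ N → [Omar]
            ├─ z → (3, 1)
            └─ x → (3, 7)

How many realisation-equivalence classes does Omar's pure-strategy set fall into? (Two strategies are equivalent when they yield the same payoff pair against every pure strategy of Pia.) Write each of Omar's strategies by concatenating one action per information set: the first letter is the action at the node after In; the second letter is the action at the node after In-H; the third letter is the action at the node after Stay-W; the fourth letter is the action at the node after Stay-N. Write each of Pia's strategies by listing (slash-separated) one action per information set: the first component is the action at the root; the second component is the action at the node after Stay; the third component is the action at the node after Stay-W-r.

Omar has 16 pure strategies: Tbsz, Tbsx, Tbrz, Tbrx, Tasz, Tasx, Tarz, Tarx, Hbsz, Hbsx, Hbrz, Hbrx, Hasz, Hasx, Harz, Harx. Columns: In/W/E, In/W/C, In/N/E, In/N/C, Stay/W/E, Stay/W/C, Stay/N/E, Stay/N/C.
{Tbsz, Tasz} → row (4,9) (4,9) (4,9) (4,9) (2,0) (2,0) (3,1) (3,1)
{Tbsx, Tasx} → row (4,9) (4,9) (4,9) (4,9) (2,0) (2,0) (3,7) (3,7)
{Tbrz, Tarz} → row (4,9) (4,9) (4,9) (4,9) (2,6) (5,1) (3,1) (3,1)
{Tbrx, Tarx} → row (4,9) (4,9) (4,9) (4,9) (2,6) (5,1) (3,7) (3,7)
{Hbsz} → row (1,7) (1,7) (1,7) (1,7) (2,0) (2,0) (3,1) (3,1)
{Hbsx} → row (1,7) (1,7) (1,7) (1,7) (2,0) (2,0) (3,7) (3,7)
{Hbrz} → row (1,7) (1,7) (1,7) (1,7) (2,6) (5,1) (3,1) (3,1)
{Hbrx} → row (1,7) (1,7) (1,7) (1,7) (2,6) (5,1) (3,7) (3,7)
{Hasz} → row (1,8) (1,8) (1,8) (1,8) (2,0) (2,0) (3,1) (3,1)
{Hasx} → row (1,8) (1,8) (1,8) (1,8) (2,0) (2,0) (3,7) (3,7)
{Harz} → row (1,8) (1,8) (1,8) (1,8) (2,6) (5,1) (3,1) (3,1)
{Harx} → row (1,8) (1,8) (1,8) (1,8) (2,6) (5,1) (3,7) (3,7)
That's 12 distinct rows out of 16 strategies.

12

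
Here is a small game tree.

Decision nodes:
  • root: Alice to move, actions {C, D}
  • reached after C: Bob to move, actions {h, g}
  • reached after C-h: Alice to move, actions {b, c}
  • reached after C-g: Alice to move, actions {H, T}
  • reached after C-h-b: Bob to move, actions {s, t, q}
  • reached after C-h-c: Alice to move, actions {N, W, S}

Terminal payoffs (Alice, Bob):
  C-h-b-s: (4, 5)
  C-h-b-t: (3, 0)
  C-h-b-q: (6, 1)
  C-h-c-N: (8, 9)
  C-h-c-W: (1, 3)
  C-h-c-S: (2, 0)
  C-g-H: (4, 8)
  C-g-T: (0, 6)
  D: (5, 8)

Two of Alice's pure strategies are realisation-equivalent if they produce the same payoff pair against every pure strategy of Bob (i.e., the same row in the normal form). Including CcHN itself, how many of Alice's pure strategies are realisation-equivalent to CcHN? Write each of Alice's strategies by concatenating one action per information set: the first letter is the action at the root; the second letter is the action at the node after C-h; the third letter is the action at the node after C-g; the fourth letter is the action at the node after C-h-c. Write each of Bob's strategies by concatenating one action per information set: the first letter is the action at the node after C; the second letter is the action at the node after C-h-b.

1

Row for CcHN (columns hs, ht, hq, gs, gt, gq): (8,9) (8,9) (8,9) (4,8) (4,8) (4,8).
Every one of Alice's information sets is on the play path for some reply by Bob when Alice follows CcHN.
Changing the action at any of them therefore changes at least one column, so only CcHN itself gives this row.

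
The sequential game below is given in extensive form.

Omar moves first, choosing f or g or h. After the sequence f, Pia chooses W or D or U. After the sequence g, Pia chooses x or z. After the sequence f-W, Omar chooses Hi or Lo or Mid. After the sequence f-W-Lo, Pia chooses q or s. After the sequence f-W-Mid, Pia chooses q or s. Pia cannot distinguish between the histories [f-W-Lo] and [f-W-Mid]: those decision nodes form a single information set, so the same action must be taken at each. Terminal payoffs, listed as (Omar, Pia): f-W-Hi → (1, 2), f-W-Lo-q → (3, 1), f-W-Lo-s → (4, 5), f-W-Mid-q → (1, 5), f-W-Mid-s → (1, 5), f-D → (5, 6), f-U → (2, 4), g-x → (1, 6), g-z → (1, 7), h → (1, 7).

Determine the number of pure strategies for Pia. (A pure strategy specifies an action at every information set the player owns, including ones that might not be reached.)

Pia owns the node after f with actions {W, D, U} — three choices.
Pia owns the node after g with actions {x, z} — two choices.
Pia owns the information set {f-W-Lo, f-W-Mid} with actions {q, s} — two choices.
A pure strategy fixes one action at each information set independently, so the count is the product 3 × 2 × 2 = 12.

12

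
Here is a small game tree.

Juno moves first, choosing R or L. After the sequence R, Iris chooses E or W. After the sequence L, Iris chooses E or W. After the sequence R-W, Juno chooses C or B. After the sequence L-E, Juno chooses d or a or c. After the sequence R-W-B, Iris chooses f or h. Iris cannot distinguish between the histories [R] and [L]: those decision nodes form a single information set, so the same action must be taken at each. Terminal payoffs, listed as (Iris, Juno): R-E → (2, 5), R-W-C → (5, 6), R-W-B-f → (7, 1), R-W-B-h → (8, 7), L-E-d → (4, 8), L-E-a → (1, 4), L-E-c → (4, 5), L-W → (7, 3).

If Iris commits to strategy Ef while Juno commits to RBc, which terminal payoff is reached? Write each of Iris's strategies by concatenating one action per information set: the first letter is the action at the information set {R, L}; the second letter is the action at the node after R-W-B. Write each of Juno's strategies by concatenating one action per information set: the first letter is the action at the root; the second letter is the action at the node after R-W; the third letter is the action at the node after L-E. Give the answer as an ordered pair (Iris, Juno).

(2, 5)

Trace the play path from the root:
  Juno plays R
  Iris plays E at [R]
→ terminal payoff (2, 5).
(Iris's choice at the node after R-W-B is never reached on this path, so it doesn't affect the outcome.)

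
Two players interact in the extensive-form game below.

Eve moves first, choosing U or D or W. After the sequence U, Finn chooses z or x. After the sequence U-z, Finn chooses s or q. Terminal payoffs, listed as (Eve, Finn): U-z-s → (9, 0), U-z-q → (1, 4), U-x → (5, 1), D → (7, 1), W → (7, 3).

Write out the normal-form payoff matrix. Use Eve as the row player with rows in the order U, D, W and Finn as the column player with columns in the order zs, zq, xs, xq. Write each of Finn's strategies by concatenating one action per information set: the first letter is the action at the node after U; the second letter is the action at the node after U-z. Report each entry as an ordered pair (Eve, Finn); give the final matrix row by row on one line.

Row U: zs→(9,0), zq→(1,4), xs→(5,1), xq→(5,1)
Row D: zs→(7,1), zq→(7,1), xs→(7,1), xq→(7,1)
Row W: zs→(7,3), zq→(7,3), xs→(7,3), xq→(7,3)

U: (9,0) (1,4) (5,1) (5,1) | D: (7,1) (7,1) (7,1) (7,1) | W: (7,3) (7,3) (7,3) (7,3)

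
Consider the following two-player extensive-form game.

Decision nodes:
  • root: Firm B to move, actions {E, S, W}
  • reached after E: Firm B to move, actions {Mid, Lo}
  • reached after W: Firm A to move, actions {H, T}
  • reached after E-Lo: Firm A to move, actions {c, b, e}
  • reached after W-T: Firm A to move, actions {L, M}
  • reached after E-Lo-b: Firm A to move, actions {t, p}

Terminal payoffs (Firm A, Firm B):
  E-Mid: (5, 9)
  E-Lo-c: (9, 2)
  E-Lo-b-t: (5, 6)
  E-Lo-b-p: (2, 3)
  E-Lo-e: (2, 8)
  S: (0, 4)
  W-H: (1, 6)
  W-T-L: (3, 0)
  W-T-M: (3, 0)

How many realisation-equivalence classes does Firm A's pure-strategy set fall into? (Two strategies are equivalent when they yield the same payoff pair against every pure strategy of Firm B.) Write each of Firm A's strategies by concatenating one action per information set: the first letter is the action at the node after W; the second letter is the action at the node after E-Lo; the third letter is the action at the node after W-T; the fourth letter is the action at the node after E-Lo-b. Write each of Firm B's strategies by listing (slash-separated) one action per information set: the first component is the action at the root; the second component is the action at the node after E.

8

Firm A has 24 pure strategies: HcLt, HcLp, HcMt, HcMp, HbLt, HbLp, HbMt, HbMp, HeLt, HeLp, HeMt, HeMp, TcLt, TcLp, TcMt, TcMp, TbLt, TbLp, TbMt, TbMp, TeLt, TeLp, TeMt, TeMp. Columns: E/Mid, E/Lo, S/Mid, S/Lo, W/Mid, W/Lo.
{HcLt, HcLp, HcMt, HcMp} → row (5,9) (9,2) (0,4) (0,4) (1,6) (1,6)
{HbLt, HbMt} → row (5,9) (5,6) (0,4) (0,4) (1,6) (1,6)
{HbLp, HbMp} → row (5,9) (2,3) (0,4) (0,4) (1,6) (1,6)
{HeLt, HeLp, HeMt, HeMp} → row (5,9) (2,8) (0,4) (0,4) (1,6) (1,6)
{TcLt, TcLp, TcMt, TcMp} → row (5,9) (9,2) (0,4) (0,4) (3,0) (3,0)
{TbLt, TbMt} → row (5,9) (5,6) (0,4) (0,4) (3,0) (3,0)
{TbLp, TbMp} → row (5,9) (2,3) (0,4) (0,4) (3,0) (3,0)
{TeLt, TeLp, TeMt, TeMp} → row (5,9) (2,8) (0,4) (0,4) (3,0) (3,0)
That's 8 distinct rows out of 24 strategies.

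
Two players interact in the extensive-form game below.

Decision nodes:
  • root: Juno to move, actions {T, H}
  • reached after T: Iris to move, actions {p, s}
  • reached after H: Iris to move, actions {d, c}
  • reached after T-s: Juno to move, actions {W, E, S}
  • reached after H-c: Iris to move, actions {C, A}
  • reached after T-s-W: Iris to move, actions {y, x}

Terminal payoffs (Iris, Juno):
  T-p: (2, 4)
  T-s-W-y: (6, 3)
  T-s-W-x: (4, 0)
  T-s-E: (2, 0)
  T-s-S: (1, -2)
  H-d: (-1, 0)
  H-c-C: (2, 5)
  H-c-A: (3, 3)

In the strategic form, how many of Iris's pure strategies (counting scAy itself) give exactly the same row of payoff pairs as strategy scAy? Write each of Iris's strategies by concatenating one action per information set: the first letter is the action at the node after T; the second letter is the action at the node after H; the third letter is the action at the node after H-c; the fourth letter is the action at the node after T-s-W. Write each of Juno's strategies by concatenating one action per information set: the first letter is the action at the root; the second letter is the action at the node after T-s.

1

Row for scAy (columns TW, TE, TS, HW, HE, HS): (6,3) (2,0) (1,-2) (3,3) (3,3) (3,3).
Every one of Iris's information sets is on the play path for some reply by Juno when Iris follows scAy.
Changing the action at any of them therefore changes at least one column, so only scAy itself gives this row.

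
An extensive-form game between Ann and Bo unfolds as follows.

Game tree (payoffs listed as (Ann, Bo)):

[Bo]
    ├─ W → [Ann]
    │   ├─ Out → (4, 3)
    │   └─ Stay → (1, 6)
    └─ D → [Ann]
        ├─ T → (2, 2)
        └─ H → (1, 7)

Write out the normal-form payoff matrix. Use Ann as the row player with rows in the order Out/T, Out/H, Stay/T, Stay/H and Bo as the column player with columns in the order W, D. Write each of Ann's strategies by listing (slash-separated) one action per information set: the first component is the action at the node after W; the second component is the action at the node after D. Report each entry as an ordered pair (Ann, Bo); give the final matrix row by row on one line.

Out/T: (4,3) (2,2) | Out/H: (4,3) (1,7) | Stay/T: (1,6) (2,2) | Stay/H: (1,6) (1,7)

              W        D
 Out/T    (4,3)    (2,2)
 Out/H    (4,3)    (1,7)
Stay/T    (1,6)    (2,2)
Stay/H    (1,6)    (1,7)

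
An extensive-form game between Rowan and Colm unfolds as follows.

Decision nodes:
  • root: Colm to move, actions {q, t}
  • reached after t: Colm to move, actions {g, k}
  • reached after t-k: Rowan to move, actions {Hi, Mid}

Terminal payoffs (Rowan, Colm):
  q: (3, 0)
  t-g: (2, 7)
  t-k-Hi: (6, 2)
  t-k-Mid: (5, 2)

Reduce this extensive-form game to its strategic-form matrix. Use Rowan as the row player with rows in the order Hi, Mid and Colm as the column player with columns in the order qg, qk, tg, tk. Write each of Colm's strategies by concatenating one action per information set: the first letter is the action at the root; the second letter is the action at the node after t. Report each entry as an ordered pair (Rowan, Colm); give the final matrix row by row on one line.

Hi: (3,0) (3,0) (2,7) (6,2) | Mid: (3,0) (3,0) (2,7) (5,2)

Row Hi: qg→(3,0), qk→(3,0), tg→(2,7), tk→(6,2)
Row Mid: qg→(3,0), qk→(3,0), tg→(2,7), tk→(5,2)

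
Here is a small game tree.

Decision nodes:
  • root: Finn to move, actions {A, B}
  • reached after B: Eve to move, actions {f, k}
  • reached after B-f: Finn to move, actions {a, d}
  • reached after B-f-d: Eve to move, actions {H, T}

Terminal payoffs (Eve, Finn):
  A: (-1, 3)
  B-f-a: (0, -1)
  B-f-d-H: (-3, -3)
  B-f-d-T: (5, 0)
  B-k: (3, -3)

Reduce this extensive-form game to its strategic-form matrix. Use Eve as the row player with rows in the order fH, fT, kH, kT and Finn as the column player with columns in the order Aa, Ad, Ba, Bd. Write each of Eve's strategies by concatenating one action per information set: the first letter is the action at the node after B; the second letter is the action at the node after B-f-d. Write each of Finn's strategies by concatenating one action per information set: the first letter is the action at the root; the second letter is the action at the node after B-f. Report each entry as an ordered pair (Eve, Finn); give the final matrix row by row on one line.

           Aa       Ad       Ba       Bd
  fH   (-1,3)   (-1,3)   (0,-1)  (-3,-3)
  fT   (-1,3)   (-1,3)   (0,-1)    (5,0)
  kH   (-1,3)   (-1,3)   (3,-3)   (3,-3)
  kT   (-1,3)   (-1,3)   (3,-3)   (3,-3)

fH: (-1,3) (-1,3) (0,-1) (-3,-3) | fT: (-1,3) (-1,3) (0,-1) (5,0) | kH: (-1,3) (-1,3) (3,-3) (3,-3) | kT: (-1,3) (-1,3) (3,-3) (3,-3)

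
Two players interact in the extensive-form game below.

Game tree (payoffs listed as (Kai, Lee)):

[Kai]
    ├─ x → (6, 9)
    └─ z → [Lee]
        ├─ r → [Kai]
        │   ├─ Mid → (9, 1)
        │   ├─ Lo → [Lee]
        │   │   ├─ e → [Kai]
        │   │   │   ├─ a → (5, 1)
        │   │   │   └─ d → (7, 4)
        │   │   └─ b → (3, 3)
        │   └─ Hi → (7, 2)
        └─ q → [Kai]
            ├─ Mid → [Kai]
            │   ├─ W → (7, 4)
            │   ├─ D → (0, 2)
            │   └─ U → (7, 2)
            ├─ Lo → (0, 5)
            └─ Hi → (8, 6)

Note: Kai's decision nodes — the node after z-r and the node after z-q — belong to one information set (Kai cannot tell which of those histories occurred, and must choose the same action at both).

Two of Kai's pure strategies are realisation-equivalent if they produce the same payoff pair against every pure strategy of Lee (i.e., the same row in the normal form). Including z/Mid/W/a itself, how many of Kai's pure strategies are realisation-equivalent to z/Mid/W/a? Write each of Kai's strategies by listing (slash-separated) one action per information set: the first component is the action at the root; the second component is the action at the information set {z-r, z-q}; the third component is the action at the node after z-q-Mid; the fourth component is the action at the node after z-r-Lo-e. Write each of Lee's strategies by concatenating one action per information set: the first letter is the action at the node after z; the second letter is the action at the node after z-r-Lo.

2

Row for z/Mid/W/a (columns re, rb, qe, qb): (9,1) (9,1) (7,4) (7,4).
Under z/Mid/W/a, Kai's choice at the node after z-r-Lo-e can never be reached regardless of what Lee does, so varying those choices leaves every outcome unchanged.
Holding the reachable choices fixed and varying the unreachable one freely already gives 2 equivalent strategies.
No other strategy reproduces this row, so those 2 are the full class: z/Mid/W/a, z/Mid/W/d.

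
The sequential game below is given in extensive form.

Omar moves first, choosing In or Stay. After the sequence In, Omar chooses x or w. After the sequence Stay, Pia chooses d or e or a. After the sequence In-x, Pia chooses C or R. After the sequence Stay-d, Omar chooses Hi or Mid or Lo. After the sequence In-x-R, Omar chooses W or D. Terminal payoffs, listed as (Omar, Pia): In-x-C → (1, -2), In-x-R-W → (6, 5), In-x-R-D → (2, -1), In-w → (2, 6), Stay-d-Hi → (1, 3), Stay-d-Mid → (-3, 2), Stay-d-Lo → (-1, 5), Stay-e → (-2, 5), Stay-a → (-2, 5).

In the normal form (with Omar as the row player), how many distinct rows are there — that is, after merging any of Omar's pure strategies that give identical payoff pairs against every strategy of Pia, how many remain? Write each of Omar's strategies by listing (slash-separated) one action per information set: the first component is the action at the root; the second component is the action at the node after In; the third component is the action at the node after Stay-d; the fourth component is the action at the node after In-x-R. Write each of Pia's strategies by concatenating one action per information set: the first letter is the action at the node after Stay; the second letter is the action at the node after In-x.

6

Omar has 24 pure strategies: In/x/Hi/W, In/x/Hi/D, In/x/Mid/W, In/x/Mid/D, In/x/Lo/W, In/x/Lo/D, In/w/Hi/W, In/w/Hi/D, In/w/Mid/W, In/w/Mid/D, In/w/Lo/W, In/w/Lo/D, Stay/x/Hi/W, Stay/x/Hi/D, Stay/x/Mid/W, Stay/x/Mid/D, Stay/x/Lo/W, Stay/x/Lo/D, Stay/w/Hi/W, Stay/w/Hi/D, Stay/w/Mid/W, Stay/w/Mid/D, Stay/w/Lo/W, Stay/w/Lo/D. Columns: dC, dR, eC, eR, aC, aR.
{In/x/Hi/W, In/x/Mid/W, In/x/Lo/W} → row (1,-2) (6,5) (1,-2) (6,5) (1,-2) (6,5)
{In/x/Hi/D, In/x/Mid/D, In/x/Lo/D} → row (1,-2) (2,-1) (1,-2) (2,-1) (1,-2) (2,-1)
{In/w/Hi/W, In/w/Hi/D, In/w/Mid/W, In/w/Mid/D, In/w/Lo/W, In/w/Lo/D} → row (2,6) (2,6) (2,6) (2,6) (2,6) (2,6)
{Stay/x/Hi/W, Stay/x/Hi/D, Stay/w/Hi/W, Stay/w/Hi/D} → row (1,3) (1,3) (-2,5) (-2,5) (-2,5) (-2,5)
{Stay/x/Mid/W, Stay/x/Mid/D, Stay/w/Mid/W, Stay/w/Mid/D} → row (-3,2) (-3,2) (-2,5) (-2,5) (-2,5) (-2,5)
{Stay/x/Lo/W, Stay/x/Lo/D, Stay/w/Lo/W, Stay/w/Lo/D} → row (-1,5) (-1,5) (-2,5) (-2,5) (-2,5) (-2,5)
That's 6 distinct rows out of 24 strategies.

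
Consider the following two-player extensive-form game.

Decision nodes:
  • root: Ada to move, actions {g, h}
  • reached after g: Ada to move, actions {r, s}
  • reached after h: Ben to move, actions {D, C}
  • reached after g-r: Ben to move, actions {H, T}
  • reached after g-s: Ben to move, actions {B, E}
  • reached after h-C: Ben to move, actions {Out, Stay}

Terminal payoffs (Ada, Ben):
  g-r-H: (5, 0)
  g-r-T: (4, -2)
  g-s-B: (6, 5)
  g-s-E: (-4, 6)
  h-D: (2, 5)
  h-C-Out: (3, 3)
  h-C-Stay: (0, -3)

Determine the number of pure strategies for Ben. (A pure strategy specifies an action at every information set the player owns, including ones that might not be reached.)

16

Ben owns the node after h with actions {D, C} — two choices.
Ben owns the node after g-r with actions {H, T} — two choices.
Ben owns the node after g-s with actions {B, E} — two choices.
Ben owns the node after h-C with actions {Out, Stay} — two choices.
A pure strategy fixes one action at each information set independently, so the count is the product 2 × 2 × 2 × 2 = 16.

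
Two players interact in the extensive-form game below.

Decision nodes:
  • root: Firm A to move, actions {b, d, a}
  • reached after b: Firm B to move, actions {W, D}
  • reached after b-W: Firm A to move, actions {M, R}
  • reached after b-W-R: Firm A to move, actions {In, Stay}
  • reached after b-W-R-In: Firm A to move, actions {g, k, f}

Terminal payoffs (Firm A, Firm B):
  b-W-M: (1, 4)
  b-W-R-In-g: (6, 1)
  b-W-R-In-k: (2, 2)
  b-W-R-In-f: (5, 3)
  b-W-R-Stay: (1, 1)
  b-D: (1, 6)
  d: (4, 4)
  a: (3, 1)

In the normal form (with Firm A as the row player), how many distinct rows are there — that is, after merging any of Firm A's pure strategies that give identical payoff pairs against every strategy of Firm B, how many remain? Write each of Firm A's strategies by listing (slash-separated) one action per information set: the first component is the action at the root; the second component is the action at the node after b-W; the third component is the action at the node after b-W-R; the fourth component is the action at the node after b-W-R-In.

7

Firm A has 36 pure strategies: b/M/In/g, b/M/In/k, b/M/In/f, b/M/Stay/g, b/M/Stay/k, b/M/Stay/f, b/R/In/g, b/R/In/k, b/R/In/f, b/R/Stay/g, b/R/Stay/k, b/R/Stay/f, d/M/In/g, d/M/In/k, d/M/In/f, d/M/Stay/g, d/M/Stay/k, d/M/Stay/f, d/R/In/g, d/R/In/k, d/R/In/f, d/R/Stay/g, d/R/Stay/k, d/R/Stay/f, a/M/In/g, a/M/In/k, a/M/In/f, a/M/Stay/g, a/M/Stay/k, a/M/Stay/f, a/R/In/g, a/R/In/k, a/R/In/f, a/R/Stay/g, a/R/Stay/k, a/R/Stay/f. Columns: W, D.
{b/M/In/g, b/M/In/k, b/M/In/f, b/M/Stay/g, b/M/Stay/k, b/M/Stay/f} → row (1,4) (1,6)
{b/R/In/g} → row (6,1) (1,6)
{b/R/In/k} → row (2,2) (1,6)
{b/R/In/f} → row (5,3) (1,6)
{b/R/Stay/g, b/R/Stay/k, b/R/Stay/f} → row (1,1) (1,6)
{d/M/In/g, d/M/In/k, d/M/In/f, d/M/Stay/g, d/M/Stay/k, d/M/Stay/f, d/R/In/g, d/R/In/k, d/R/In/f, d/R/Stay/g, d/R/Stay/k, d/R/Stay/f} → row (4,4) (4,4)
{a/M/In/g, a/M/In/k, a/M/In/f, a/M/Stay/g, a/M/Stay/k, a/M/Stay/f, a/R/In/g, a/R/In/k, a/R/In/f, a/R/Stay/g, a/R/Stay/k, a/R/Stay/f} → row (3,1) (3,1)
That's 7 distinct rows out of 36 strategies.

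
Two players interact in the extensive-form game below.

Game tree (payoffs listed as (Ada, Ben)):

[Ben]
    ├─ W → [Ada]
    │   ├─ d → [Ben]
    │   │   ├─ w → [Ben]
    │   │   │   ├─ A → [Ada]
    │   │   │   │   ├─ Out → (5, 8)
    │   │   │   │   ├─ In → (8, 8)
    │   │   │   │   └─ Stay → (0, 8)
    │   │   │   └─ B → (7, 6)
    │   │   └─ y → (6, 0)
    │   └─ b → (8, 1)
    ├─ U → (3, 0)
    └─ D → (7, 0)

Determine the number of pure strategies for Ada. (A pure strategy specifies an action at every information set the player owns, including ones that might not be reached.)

6

Ada owns the node after W with actions {d, b} — two choices.
Ada owns the node after W-d-w-A with actions {Out, In, Stay} — three choices.
A pure strategy fixes one action at each information set independently, so the count is the product 2 × 3 = 6.
(For reference, Ben has 12 pure strategies, giving a 6×12 normal-form matrix.)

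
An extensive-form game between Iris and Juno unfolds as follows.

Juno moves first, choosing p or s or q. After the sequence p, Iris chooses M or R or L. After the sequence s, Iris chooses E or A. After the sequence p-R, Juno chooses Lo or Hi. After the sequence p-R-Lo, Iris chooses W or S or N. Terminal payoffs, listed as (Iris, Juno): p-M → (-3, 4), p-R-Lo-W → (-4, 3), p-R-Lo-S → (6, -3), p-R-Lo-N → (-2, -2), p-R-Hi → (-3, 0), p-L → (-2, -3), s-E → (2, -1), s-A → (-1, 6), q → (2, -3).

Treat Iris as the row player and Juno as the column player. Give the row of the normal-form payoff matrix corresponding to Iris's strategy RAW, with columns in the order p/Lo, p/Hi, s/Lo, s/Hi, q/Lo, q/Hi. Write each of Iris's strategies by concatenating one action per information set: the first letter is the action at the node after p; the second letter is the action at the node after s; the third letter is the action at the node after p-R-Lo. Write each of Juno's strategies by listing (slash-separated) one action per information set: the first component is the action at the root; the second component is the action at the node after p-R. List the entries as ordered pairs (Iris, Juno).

(-4,3) (-3,0) (-1,6) (-1,6) (2,-3) (2,-3)

vs p/Lo: Juno plays p → Iris plays R at [p] → Juno plays Lo at [p-R] → Iris plays W at [p-R-Lo] → (-4, 3)
vs p/Hi: Juno plays p → Iris plays R at [p] → Juno plays Hi at [p-R] → (-3, 0)
vs s/Lo: Juno plays s → Iris plays A at [s] → (-1, 6)
vs s/Hi: Juno plays s → Iris plays A at [s] → (-1, 6)
vs q/Lo: Juno plays q → (2, -3)
vs q/Hi: Juno plays q → (2, -3)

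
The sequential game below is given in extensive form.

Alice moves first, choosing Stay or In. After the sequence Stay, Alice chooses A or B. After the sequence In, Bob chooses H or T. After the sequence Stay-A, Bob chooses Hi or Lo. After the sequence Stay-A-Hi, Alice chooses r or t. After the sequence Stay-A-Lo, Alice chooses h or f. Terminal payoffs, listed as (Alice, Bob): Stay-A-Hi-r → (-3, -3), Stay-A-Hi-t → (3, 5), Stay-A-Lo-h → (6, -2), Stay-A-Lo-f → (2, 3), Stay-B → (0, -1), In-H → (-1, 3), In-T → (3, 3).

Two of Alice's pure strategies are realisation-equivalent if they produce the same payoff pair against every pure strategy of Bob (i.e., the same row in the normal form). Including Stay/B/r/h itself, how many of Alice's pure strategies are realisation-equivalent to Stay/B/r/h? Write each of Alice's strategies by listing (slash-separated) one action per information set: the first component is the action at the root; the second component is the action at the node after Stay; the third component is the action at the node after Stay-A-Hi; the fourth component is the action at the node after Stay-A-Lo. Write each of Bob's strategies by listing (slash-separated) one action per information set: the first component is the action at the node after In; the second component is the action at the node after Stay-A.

Row for Stay/B/r/h (columns H/Hi, H/Lo, T/Hi, T/Lo): (0,-1) (0,-1) (0,-1) (0,-1).
Under Stay/B/r/h, Alice's choice at the node after Stay-A-Hi and at the node after Stay-A-Lo can never be reached regardless of what Bob does, so varying those choices leaves every outcome unchanged.
Holding the reachable choices fixed and varying the unreachable ones freely already gives 2 × 2 = 4 equivalent strategies.
No other strategy reproduces this row, so those 4 are the full class: Stay/B/r/h, Stay/B/r/f, Stay/B/t/h, Stay/B/t/f.

4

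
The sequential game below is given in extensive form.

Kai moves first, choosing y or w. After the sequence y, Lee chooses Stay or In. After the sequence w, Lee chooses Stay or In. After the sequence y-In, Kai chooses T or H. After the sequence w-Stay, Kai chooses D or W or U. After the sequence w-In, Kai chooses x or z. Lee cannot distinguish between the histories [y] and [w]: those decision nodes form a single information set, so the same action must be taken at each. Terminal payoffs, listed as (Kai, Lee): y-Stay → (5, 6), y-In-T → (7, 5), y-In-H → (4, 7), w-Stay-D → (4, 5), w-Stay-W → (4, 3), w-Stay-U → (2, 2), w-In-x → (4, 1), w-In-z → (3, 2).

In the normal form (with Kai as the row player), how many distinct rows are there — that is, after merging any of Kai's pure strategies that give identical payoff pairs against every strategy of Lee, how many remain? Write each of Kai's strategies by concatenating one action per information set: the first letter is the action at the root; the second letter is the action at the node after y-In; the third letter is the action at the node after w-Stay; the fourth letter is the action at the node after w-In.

Kai has 24 pure strategies: yTDx, yTDz, yTWx, yTWz, yTUx, yTUz, yHDx, yHDz, yHWx, yHWz, yHUx, yHUz, wTDx, wTDz, wTWx, wTWz, wTUx, wTUz, wHDx, wHDz, wHWx, wHWz, wHUx, wHUz. Columns: Stay, In.
{yTDx, yTDz, yTWx, yTWz, yTUx, yTUz} → row (5,6) (7,5)
{yHDx, yHDz, yHWx, yHWz, yHUx, yHUz} → row (5,6) (4,7)
{wTDx, wHDx} → row (4,5) (4,1)
{wTDz, wHDz} → row (4,5) (3,2)
{wTWx, wHWx} → row (4,3) (4,1)
{wTWz, wHWz} → row (4,3) (3,2)
{wTUx, wHUx} → row (2,2) (4,1)
{wTUz, wHUz} → row (2,2) (3,2)
That's 8 distinct rows out of 24 strategies.

8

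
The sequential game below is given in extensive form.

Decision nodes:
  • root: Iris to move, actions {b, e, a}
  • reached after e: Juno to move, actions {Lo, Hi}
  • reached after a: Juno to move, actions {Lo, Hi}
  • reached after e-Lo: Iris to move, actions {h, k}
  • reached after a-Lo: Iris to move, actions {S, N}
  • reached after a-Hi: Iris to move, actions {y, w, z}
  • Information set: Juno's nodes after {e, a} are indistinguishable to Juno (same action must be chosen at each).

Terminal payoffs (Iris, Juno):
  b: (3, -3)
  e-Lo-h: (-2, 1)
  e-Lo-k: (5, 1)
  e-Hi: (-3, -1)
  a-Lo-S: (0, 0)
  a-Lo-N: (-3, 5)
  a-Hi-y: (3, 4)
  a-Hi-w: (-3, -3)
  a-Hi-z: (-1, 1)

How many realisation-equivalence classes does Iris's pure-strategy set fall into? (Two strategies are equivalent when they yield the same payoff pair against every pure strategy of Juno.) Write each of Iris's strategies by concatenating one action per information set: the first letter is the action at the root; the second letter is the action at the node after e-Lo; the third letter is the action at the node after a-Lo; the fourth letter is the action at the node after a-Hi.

Iris has 36 pure strategies: bhSy, bhSw, bhSz, bhNy, bhNw, bhNz, bkSy, bkSw, bkSz, bkNy, bkNw, bkNz, ehSy, ehSw, ehSz, ehNy, ehNw, ehNz, ekSy, ekSw, ekSz, ekNy, ekNw, ekNz, ahSy, ahSw, ahSz, ahNy, ahNw, ahNz, akSy, akSw, akSz, akNy, akNw, akNz. Columns: Lo, Hi.
{bhSy, bhSw, bhSz, bhNy, bhNw, bhNz, bkSy, bkSw, bkSz, bkNy, bkNw, bkNz} → row (3,-3) (3,-3)
{ehSy, ehSw, ehSz, ehNy, ehNw, ehNz} → row (-2,1) (-3,-1)
{ekSy, ekSw, ekSz, ekNy, ekNw, ekNz} → row (5,1) (-3,-1)
{ahSy, akSy} → row (0,0) (3,4)
{ahSw, akSw} → row (0,0) (-3,-3)
{ahSz, akSz} → row (0,0) (-1,1)
{ahNy, akNy} → row (-3,5) (3,4)
{ahNw, akNw} → row (-3,5) (-3,-3)
{ahNz, akNz} → row (-3,5) (-1,1)
That's 9 distinct rows out of 36 strategies.

9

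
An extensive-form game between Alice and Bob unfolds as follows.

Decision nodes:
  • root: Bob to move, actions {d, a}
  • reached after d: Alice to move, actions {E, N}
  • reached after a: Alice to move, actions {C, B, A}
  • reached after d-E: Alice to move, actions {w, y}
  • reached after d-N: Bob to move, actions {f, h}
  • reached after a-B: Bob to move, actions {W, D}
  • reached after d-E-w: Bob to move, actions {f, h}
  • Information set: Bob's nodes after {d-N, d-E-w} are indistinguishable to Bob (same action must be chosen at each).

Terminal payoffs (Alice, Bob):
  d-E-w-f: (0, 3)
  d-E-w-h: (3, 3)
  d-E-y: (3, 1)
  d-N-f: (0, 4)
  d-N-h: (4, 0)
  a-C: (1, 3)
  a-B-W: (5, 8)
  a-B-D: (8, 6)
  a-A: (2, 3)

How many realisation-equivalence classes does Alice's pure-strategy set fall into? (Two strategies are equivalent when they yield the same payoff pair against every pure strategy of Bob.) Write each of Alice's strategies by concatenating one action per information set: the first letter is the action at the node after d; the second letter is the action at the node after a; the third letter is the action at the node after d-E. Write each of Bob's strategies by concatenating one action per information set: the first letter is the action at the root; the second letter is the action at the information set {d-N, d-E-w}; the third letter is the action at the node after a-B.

Alice has 12 pure strategies: ECw, ECy, EBw, EBy, EAw, EAy, NCw, NCy, NBw, NBy, NAw, NAy. Columns: dfW, dfD, dhW, dhD, afW, afD, ahW, ahD.
{ECw} → row (0,3) (0,3) (3,3) (3,3) (1,3) (1,3) (1,3) (1,3)
{ECy} → row (3,1) (3,1) (3,1) (3,1) (1,3) (1,3) (1,3) (1,3)
{EBw} → row (0,3) (0,3) (3,3) (3,3) (5,8) (8,6) (5,8) (8,6)
{EBy} → row (3,1) (3,1) (3,1) (3,1) (5,8) (8,6) (5,8) (8,6)
{EAw} → row (0,3) (0,3) (3,3) (3,3) (2,3) (2,3) (2,3) (2,3)
{EAy} → row (3,1) (3,1) (3,1) (3,1) (2,3) (2,3) (2,3) (2,3)
{NCw, NCy} → row (0,4) (0,4) (4,0) (4,0) (1,3) (1,3) (1,3) (1,3)
{NBw, NBy} → row (0,4) (0,4) (4,0) (4,0) (5,8) (8,6) (5,8) (8,6)
{NAw, NAy} → row (0,4) (0,4) (4,0) (4,0) (2,3) (2,3) (2,3) (2,3)
That's 9 distinct rows out of 12 strategies.

9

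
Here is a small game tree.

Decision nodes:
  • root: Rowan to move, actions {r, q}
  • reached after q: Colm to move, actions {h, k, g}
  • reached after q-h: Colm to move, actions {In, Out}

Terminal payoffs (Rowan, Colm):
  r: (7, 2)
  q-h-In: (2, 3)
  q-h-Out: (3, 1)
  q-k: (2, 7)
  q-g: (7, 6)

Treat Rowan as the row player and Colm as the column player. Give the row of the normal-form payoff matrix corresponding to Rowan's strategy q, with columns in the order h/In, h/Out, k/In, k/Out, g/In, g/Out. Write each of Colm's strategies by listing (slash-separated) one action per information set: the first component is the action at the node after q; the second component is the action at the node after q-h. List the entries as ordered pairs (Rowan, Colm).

(2,3) (3,1) (2,7) (2,7) (7,6) (7,6)

vs h/In: Rowan plays q → Colm plays h at [q] → Colm plays In at [q-h] → (2, 3)
vs h/Out: Rowan plays q → Colm plays h at [q] → Colm plays Out at [q-h] → (3, 1)
vs k/In: Rowan plays q → Colm plays k at [q] → (2, 7)
vs k/Out: Rowan plays q → Colm plays k at [q] → (2, 7)
vs g/In: Rowan plays q → Colm plays g at [q] → (7, 6)
vs g/Out: Rowan plays q → Colm plays g at [q] → (7, 6)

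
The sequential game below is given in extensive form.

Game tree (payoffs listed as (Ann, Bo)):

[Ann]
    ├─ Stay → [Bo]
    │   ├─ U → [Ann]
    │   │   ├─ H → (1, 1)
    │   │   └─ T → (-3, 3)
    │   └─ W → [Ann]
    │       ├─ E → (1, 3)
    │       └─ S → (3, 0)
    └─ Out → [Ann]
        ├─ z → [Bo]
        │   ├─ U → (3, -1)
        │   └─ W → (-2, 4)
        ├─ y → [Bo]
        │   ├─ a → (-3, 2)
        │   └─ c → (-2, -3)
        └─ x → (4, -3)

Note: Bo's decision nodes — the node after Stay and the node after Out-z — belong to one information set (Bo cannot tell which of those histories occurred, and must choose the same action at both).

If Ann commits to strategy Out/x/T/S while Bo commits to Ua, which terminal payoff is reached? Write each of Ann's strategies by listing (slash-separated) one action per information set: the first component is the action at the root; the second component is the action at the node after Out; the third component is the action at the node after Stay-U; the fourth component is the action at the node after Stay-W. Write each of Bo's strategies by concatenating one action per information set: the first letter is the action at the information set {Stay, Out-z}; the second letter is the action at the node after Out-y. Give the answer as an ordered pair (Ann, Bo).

Trace the play path from the root:
  Ann plays Out
  Ann plays x at [Out]
→ terminal payoff (4, -3).
(Ann's choice at the node after Stay-U is never reached on this path, so it doesn't affect the outcome.)

(4, -3)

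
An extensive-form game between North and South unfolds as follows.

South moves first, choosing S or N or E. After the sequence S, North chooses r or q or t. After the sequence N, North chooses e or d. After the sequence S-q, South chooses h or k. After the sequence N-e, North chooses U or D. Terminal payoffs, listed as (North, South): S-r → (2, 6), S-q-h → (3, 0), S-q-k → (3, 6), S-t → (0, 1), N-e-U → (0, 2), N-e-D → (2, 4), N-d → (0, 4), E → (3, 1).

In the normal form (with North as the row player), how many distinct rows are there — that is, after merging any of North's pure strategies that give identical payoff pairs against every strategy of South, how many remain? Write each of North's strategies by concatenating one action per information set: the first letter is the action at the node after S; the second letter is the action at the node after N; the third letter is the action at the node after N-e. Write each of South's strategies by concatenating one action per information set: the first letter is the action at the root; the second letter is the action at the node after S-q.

9

North has 12 pure strategies: reU, reD, rdU, rdD, qeU, qeD, qdU, qdD, teU, teD, tdU, tdD. Columns: Sh, Sk, Nh, Nk, Eh, Ek.
{reU} → row (2,6) (2,6) (0,2) (0,2) (3,1) (3,1)
{reD} → row (2,6) (2,6) (2,4) (2,4) (3,1) (3,1)
{rdU, rdD} → row (2,6) (2,6) (0,4) (0,4) (3,1) (3,1)
{qeU} → row (3,0) (3,6) (0,2) (0,2) (3,1) (3,1)
{qeD} → row (3,0) (3,6) (2,4) (2,4) (3,1) (3,1)
{qdU, qdD} → row (3,0) (3,6) (0,4) (0,4) (3,1) (3,1)
{teU} → row (0,1) (0,1) (0,2) (0,2) (3,1) (3,1)
{teD} → row (0,1) (0,1) (2,4) (2,4) (3,1) (3,1)
{tdU, tdD} → row (0,1) (0,1) (0,4) (0,4) (3,1) (3,1)
That's 9 distinct rows out of 12 strategies.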